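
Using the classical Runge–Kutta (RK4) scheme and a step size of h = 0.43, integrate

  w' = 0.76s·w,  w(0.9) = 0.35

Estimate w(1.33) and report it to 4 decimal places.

RK4: k1 = f(s_n, w_n); k2 = f(s_n + h/2, w_n + (h/2)·k1); k3 = f(s_n + h/2, w_n + (h/2)·k2); k4 = f(s_n + h, w_n + h·k3); w_{n+1} = w_n + (h/6)·(k1 + 2k2 + 2k3 + k4).
s=0.900000, w=0.350000:
  k1 = f(0.900000, 0.350000) = 0.239400
  k2 = f(1.115000, 0.401471) = 0.340207
  k3 = f(1.115000, 0.423144) = 0.358573
  k4 = f(1.330000, 0.504186) = 0.509631
  w ← 0.350000 + (0.43/6)·(k1 + 2k2 + 2k3 + k4) = 0.503839
w(1.33) ≈ 0.5038

0.5038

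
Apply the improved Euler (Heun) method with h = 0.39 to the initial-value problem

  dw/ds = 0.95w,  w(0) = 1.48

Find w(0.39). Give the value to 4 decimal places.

Heun: k1 = f(s_n, w_n); k2 = f(s_n + h, w_n + h·k1); w_{n+1} = w_n + (h/2)·(k1 + k2).
s=0.000000, w=1.480000:
  k1 = f(0.000000, 1.480000) = 1.406000
  k2 = f(0.390000, 2.028340) = 1.926923
  w ← 1.480000 + (0.39/2)·(1.406000 + 1.926923) = 2.129920
w(0.39) ≈ 2.1299

2.1299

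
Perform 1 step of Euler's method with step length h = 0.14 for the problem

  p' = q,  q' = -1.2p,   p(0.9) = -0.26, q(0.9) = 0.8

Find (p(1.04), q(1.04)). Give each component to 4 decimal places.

Euler on (p,q): p_{n+1} = p_n + h·p', q_{n+1} = q_n + h·q'.
0.900000: (-0.260000, 0.800000); f=(0.800000, 0.312000) → (-0.148000, 0.843680)
(p(1.04), q(1.04)) ≈ (-0.1480, 0.8437)

-0.1480, 0.8437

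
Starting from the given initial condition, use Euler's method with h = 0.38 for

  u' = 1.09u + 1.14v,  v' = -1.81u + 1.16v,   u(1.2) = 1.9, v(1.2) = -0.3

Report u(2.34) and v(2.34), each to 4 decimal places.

Euler on (u,v): u_{n+1} = u_n + h·u', v_{n+1} = v_n + h·v'.
1.200000: (1.900000, -0.300000); f=(1.729000, -3.787000) → (2.557020, -1.739060)
1.580000: (2.557020, -1.739060); f=(0.804623, -6.645516) → (2.862777, -4.264356)
1.960000: (2.862777, -4.264356); f=(-1.740939, -10.128279) → (2.201220, -8.113102)
(u(2.34), v(2.34)) ≈ (2.2012, -8.1131)

2.2012, -8.1131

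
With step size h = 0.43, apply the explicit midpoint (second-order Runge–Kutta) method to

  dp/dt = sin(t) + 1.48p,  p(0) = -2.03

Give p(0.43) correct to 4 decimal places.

Midpoint: k1 = f(t_n, p_n); k2 = f(t_n + h/2, p_n + (h/2)·k1); p_{n+1} = p_n + h·k2.
t=0.000000, p=-2.030000:
  k1 = f(0.000000, -2.030000) = -3.004400
  k2 = f(0.215000, -2.675946) = -3.747053
  p ← -2.030000 + 0.43·(-3.747053) = -3.641233
p(0.43) ≈ -3.6412

-3.6412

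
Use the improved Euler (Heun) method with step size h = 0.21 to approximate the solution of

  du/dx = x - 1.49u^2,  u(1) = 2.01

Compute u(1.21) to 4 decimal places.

1.4670

Heun: k1 = f(x_n, u_n); k2 = f(x_n + h, u_n + h·k1); u_{n+1} = u_n + (h/2)·(k1 + k2).
x=1.000000, u=2.010000:
  k1 = f(1.000000, 2.010000) = -5.019749
  k2 = f(1.210000, 0.955853) = -0.151345
  u ← 2.010000 + (0.21/2)·(-5.019749 + (-0.151345)) = 1.467035
u(1.21) ≈ 1.4670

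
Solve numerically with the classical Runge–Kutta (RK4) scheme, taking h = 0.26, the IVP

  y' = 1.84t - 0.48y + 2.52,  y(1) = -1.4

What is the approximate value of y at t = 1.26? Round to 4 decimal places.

-0.1103

RK4: k1 = f(t_n, y_n); k2 = f(t_n + h/2, y_n + (h/2)·k1); k3 = f(t_n + h/2, y_n + (h/2)·k2); k4 = f(t_n + h, y_n + h·k3); y_{n+1} = y_n + (h/6)·(k1 + 2k2 + 2k3 + k4).
t=1.000000, y=-1.400000:
  k1 = f(1.000000, -1.400000) = 5.032000
  k2 = f(1.130000, -0.745840) = 4.957203
  k3 = f(1.130000, -0.755564) = 4.961871
  k4 = f(1.260000, -0.109914) = 4.891159
  y ← -1.400000 + (0.26/6)·(k1 + 2k2 + 2k3 + k4) = -0.110343
y(1.26) ≈ -0.1103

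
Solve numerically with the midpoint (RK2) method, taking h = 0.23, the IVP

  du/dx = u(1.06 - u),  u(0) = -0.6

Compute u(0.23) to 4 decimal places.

Midpoint: k1 = f(x_n, u_n); k2 = f(x_n + h/2, u_n + (h/2)·k1); u_{n+1} = u_n + h·k2.
x=0.000000, u=-0.600000:
  k1 = f(0.000000, -0.600000) = -0.996000
  k2 = f(0.115000, -0.714540) = -1.267980
  u ← -0.600000 + 0.23·(-1.267980) = -0.891635
u(0.23) ≈ -0.8916

-0.8916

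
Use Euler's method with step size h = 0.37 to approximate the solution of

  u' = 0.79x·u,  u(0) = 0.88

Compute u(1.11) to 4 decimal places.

Euler: u_{n+1} = u_n + h·f(x_n, u_n).
x=0.000000, u=0.880000: f=0.000000 → u ← 0.880000 + 0.37·0.000000 = 0.880000
x=0.370000, u=0.880000: f=0.257224 → u ← 0.880000 + 0.37·0.257224 = 0.975173
x=0.740000, u=0.975173: f=0.570086 → u ← 0.975173 + 0.37·0.570086 = 1.186105
u(1.11) ≈ 1.1861

1.1861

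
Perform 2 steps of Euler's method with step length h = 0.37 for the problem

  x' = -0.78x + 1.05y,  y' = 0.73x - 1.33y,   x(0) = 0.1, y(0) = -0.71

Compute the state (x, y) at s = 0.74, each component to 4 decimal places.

-0.2752, -0.2247

Euler on (x,y): x_{n+1} = x_n + h·x', y_{n+1} = y_n + h·y'.
0.000000: (0.100000, -0.710000); f=(-0.823500, 1.017300) → (-0.204695, -0.333599)
0.370000: (-0.204695, -0.333599); f=(-0.190617, 0.294259) → (-0.275223, -0.224723)
(x(0.74), y(0.74)) ≈ (-0.2752, -0.2247)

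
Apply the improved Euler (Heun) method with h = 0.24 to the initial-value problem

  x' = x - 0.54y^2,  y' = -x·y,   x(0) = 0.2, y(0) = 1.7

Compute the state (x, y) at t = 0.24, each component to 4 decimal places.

Heun on (x,y): k1 = f(t_n, state_n); k2 = f(t_n + h, state_n + h·k1); state_{n+1} = state_n + (h/2)·(k1 + k2).
0.000000: (0.200000, 1.700000)
  k1 = (-1.360600, -0.340000)
  predictor → (-0.126544, 1.618400)
  k2 = (-1.540922, 0.204799)
  → (-0.148183, 1.683776)
(x(0.24), y(0.24)) ≈ (-0.1482, 1.6838)

-0.1482, 1.6838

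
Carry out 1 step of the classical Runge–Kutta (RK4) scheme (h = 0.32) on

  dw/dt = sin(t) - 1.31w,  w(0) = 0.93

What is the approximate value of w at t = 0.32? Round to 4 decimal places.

0.6560

RK4: k1 = f(t_n, w_n); k2 = f(t_n + h/2, w_n + (h/2)·k1); k3 = f(t_n + h/2, w_n + (h/2)·k2); k4 = f(t_n + h, w_n + h·k3); w_{n+1} = w_n + (h/6)·(k1 + 2k2 + 2k3 + k4).
t=0.000000, w=0.930000:
  k1 = f(0.000000, 0.930000) = -1.218300
  k2 = f(0.160000, 0.735072) = -0.803626
  k3 = f(0.160000, 0.801420) = -0.890542
  k4 = f(0.320000, 0.645027) = -0.530418
  w ← 0.930000 + (0.32/6)·(k1 + 2k2 + 2k3 + k4) = 0.656024
w(0.32) ≈ 0.6560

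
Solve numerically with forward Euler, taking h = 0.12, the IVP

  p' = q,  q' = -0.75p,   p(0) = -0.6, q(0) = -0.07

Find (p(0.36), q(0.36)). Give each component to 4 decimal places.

Euler on (p,q): p_{n+1} = p_n + h·p', q_{n+1} = q_n + h·q'.
0.000000: (-0.600000, -0.070000); f=(-0.070000, 0.450000) → (-0.608400, -0.016000)
0.120000: (-0.608400, -0.016000); f=(-0.016000, 0.456300) → (-0.610320, 0.038756)
0.240000: (-0.610320, 0.038756); f=(0.038756, 0.457740) → (-0.605669, 0.093685)
(p(0.36), q(0.36)) ≈ (-0.6057, 0.0937)

-0.6057, 0.0937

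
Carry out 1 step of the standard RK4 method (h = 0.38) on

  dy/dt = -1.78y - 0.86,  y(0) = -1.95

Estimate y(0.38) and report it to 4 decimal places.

RK4: k1 = f(t_n, y_n); k2 = f(t_n + h/2, y_n + (h/2)·k1); k3 = f(t_n + h/2, y_n + (h/2)·k2); k4 = f(t_n + h, y_n + h·k3); y_{n+1} = y_n + (h/6)·(k1 + 2k2 + 2k3 + k4).
t=0.000000, y=-1.950000:
  k1 = f(0.000000, -1.950000) = 2.611000
  k2 = f(0.190000, -1.453910) = 1.727960
  k3 = f(0.190000, -1.621688) = 2.026604
  k4 = f(0.380000, -1.179890) = 1.240205
  y ← -1.950000 + (0.38/6)·(k1 + 2k2 + 2k3 + k4) = -1.230512
y(0.38) ≈ -1.2305

-1.2305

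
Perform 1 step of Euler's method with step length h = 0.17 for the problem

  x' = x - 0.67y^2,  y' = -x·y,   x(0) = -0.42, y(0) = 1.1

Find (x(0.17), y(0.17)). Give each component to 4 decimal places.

Euler on (x,y): x_{n+1} = x_n + h·x', y_{n+1} = y_n + h·y'.
0.000000: (-0.420000, 1.100000); f=(-1.230700, 0.462000) → (-0.629219, 1.178540)
(x(0.17), y(0.17)) ≈ (-0.6292, 1.1785)

-0.6292, 1.1785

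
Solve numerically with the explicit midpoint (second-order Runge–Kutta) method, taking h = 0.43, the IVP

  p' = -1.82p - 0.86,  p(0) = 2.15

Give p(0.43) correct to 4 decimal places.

0.9007

Midpoint: k1 = f(t_n, p_n); k2 = f(t_n + h/2, p_n + (h/2)·k1); p_{n+1} = p_n + h·k2.
t=0.000000, p=2.150000:
  k1 = f(0.000000, 2.150000) = -4.773000
  k2 = f(0.215000, 1.123805) = -2.905325
  p ← 2.150000 + 0.43·(-2.905325) = 0.900710
p(0.43) ≈ 0.9007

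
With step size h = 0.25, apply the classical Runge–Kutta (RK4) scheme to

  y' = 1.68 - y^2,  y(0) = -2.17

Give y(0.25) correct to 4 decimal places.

RK4: k1 = f(x_n, y_n); k2 = f(x_n + h/2, y_n + (h/2)·k1); k3 = f(x_n + h/2, y_n + (h/2)·k2); k4 = f(x_n + h, y_n + h·k3); y_{n+1} = y_n + (h/6)·(k1 + 2k2 + 2k3 + k4).
x=0.000000, y=-2.170000:
  k1 = f(0.000000, -2.170000) = -3.028900
  k2 = f(0.125000, -2.548612) = -4.815426
  k3 = f(0.125000, -2.771928) = -6.003586
  k4 = f(0.250000, -3.670896) = -11.795481
  y ← -2.170000 + (0.25/6)·(k1 + 2k2 + 2k3 + k4) = -3.689267
y(0.25) ≈ -3.6893

-3.6893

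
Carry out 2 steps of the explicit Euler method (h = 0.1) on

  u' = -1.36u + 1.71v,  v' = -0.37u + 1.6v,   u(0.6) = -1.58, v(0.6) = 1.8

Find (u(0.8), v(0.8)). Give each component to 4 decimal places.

Euler on (u,v): u_{n+1} = u_n + h·u', v_{n+1} = v_n + h·v'.
0.600000: (-1.580000, 1.800000); f=(5.226800, 3.464600) → (-1.057320, 2.146460)
0.700000: (-1.057320, 2.146460); f=(5.108402, 3.825544) → (-0.546480, 2.529014)
(u(0.8), v(0.8)) ≈ (-0.5465, 2.5290)

-0.5465, 2.5290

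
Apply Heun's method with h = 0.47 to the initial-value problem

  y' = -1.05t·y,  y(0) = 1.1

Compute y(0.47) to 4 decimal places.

0.9724

Heun: k1 = f(t_n, y_n); k2 = f(t_n + h, y_n + h·k1); y_{n+1} = y_n + (h/2)·(k1 + k2).
t=0.000000, y=1.100000:
  k1 = f(0.000000, 1.100000) = 0.000000
  k2 = f(0.470000, 1.100000) = -0.542850
  y ← 1.100000 + (0.47/2)·(0.000000 + (-0.542850)) = 0.972430
y(0.47) ≈ 0.9724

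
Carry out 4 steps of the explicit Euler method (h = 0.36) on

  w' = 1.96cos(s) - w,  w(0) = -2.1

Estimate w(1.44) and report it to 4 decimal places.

Euler: w_{n+1} = w_n + h·f(s_n, w_n).
s=0.000000, w=-2.100000: f=4.060000 → w ← -2.100000 + 0.36·4.060000 = -0.638400
s=0.360000, w=-0.638400: f=2.472758 → w ← -0.638400 + 0.36·2.472758 = 0.251793
s=0.720000, w=0.251793: f=1.221746 → w ← 0.251793 + 0.36·1.221746 = 0.691622
s=1.080000, w=0.691622: f=0.232182 → w ← 0.691622 + 0.36·0.232182 = 0.775207
w(1.44) ≈ 0.7752

0.7752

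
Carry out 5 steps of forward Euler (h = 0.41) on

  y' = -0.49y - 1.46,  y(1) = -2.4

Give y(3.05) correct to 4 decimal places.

Euler: y_{n+1} = y_n + h·f(s_n, y_n).
s=1.000000, y=-2.400000: f=-0.284000 → y ← -2.400000 + 0.41·(-0.284000) = -2.516440
s=1.410000, y=-2.516440: f=-0.226944 → y ← -2.516440 + 0.41·(-0.226944) = -2.609487
s=1.820000, y=-2.609487: f=-0.181351 → y ← -2.609487 + 0.41·(-0.181351) = -2.683841
s=2.230000, y=-2.683841: f=-0.144918 → y ← -2.683841 + 0.41·(-0.144918) = -2.743258
s=2.640000, y=-2.743258: f=-0.115804 → y ← -2.743258 + 0.41·(-0.115804) = -2.790737
y(3.05) ≈ -2.7907

-2.7907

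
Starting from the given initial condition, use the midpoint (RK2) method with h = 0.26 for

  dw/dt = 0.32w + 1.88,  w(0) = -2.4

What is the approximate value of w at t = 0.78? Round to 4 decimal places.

-1.4160

Midpoint: k1 = f(t_n, w_n); k2 = f(t_n + h/2, w_n + (h/2)·k1); w_{n+1} = w_n + h·k2.
t=0.000000, w=-2.400000:
  k1 = f(0.000000, -2.400000) = 1.112000
  k2 = f(0.130000, -2.255440) = 1.158259
  w ← -2.400000 + 0.26·1.158259 = -2.098853
t=0.260000, w=-2.098853:
  k1 = f(0.260000, -2.098853) = 1.208367
  k2 = f(0.390000, -1.941765) = 1.258635
  w ← -2.098853 + 0.26·1.258635 = -1.771607
t=0.520000, w=-1.771607:
  k1 = f(0.520000, -1.771607) = 1.313086
  k2 = f(0.650000, -1.600906) = 1.367710
  w ← -1.771607 + 0.26·1.367710 = -1.416003
w(0.78) ≈ -1.4160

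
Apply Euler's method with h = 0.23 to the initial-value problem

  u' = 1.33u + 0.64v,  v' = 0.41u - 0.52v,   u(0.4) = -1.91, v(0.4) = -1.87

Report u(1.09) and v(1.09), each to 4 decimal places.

-5.3493, -2.0120

Euler on (u,v): u_{n+1} = u_n + h·u', v_{n+1} = v_n + h·v'.
0.400000: (-1.910000, -1.870000); f=(-3.737100, 0.189300) → (-2.769533, -1.826461)
0.630000: (-2.769533, -1.826461); f=(-4.852414, -0.185749) → (-3.885588, -1.869183)
0.860000: (-3.885588, -1.869183); f=(-6.364110, -0.621116) → (-5.349333, -2.012040)
(u(1.09), v(1.09)) ≈ (-5.3493, -2.0120)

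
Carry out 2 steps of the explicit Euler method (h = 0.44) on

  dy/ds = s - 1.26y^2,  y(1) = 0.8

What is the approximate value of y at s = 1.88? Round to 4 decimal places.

Euler: y_{n+1} = y_n + h·f(s_n, y_n).
s=1.000000, y=0.800000: f=0.193600 → y ← 0.800000 + 0.44·0.193600 = 0.885184
s=1.440000, y=0.885184: f=0.452726 → y ← 0.885184 + 0.44·0.452726 = 1.084383
y(1.88) ≈ 1.0844

1.0844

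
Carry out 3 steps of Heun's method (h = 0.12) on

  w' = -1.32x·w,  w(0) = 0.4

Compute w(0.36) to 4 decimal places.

0.3672

Heun: k1 = f(x_n, w_n); k2 = f(x_n + h, w_n + h·k1); w_{n+1} = w_n + (h/2)·(k1 + k2).
x=0.000000, w=0.400000:
  k1 = f(0.000000, 0.400000) = 0.000000
  k2 = f(0.120000, 0.400000) = -0.063360
  w ← 0.400000 + (0.12/2)·(0.000000 + (-0.063360)) = 0.396198
x=0.120000, w=0.396198:
  k1 = f(0.120000, 0.396198) = -0.062758
  k2 = f(0.240000, 0.388667) = -0.123130
  w ← 0.396198 + (0.12/2)·(-0.062758 + (-0.123130)) = 0.385045
x=0.240000, w=0.385045:
  k1 = f(0.240000, 0.385045) = -0.121982
  k2 = f(0.360000, 0.370407) = -0.176018
  w ← 0.385045 + (0.12/2)·(-0.121982 + (-0.176018)) = 0.367165
w(0.36) ≈ 0.3672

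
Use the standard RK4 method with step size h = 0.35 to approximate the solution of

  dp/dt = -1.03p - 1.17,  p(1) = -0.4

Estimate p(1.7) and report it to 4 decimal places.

RK4: k1 = f(t_n, p_n); k2 = f(t_n + h/2, p_n + (h/2)·k1); k3 = f(t_n + h/2, p_n + (h/2)·k2); k4 = f(t_n + h, p_n + h·k3); p_{n+1} = p_n + (h/6)·(k1 + 2k2 + 2k3 + k4).
t=1.000000, p=-0.400000:
  k1 = f(1.000000, -0.400000) = -0.758000
  k2 = f(1.175000, -0.532650) = -0.621370
  k3 = f(1.175000, -0.508740) = -0.645998
  k4 = f(1.350000, -0.626099) = -0.525118
  p ← -0.400000 + (0.35/6)·(k1 + 2k2 + 2k3 + k4) = -0.622708
t=1.350000, p=-0.622708:
  k1 = f(1.350000, -0.622708) = -0.528611
  k2 = f(1.525000, -0.715215) = -0.433329
  k3 = f(1.525000, -0.698541) = -0.450503
  k4 = f(1.700000, -0.780384) = -0.366204
  p ← -0.622708 + (0.35/6)·(k1 + 2k2 + 2k3 + k4) = -0.778019
p(1.7) ≈ -0.7780

-0.7780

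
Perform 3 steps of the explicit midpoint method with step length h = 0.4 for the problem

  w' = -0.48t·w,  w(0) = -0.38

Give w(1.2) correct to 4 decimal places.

-0.2673

Midpoint: k1 = f(t_n, w_n); k2 = f(t_n + h/2, w_n + (h/2)·k1); w_{n+1} = w_n + h·k2.
t=0.000000, w=-0.380000:
  k1 = f(0.000000, -0.380000) = 0.000000
  k2 = f(0.200000, -0.380000) = 0.036480
  w ← -0.380000 + 0.4·0.036480 = -0.365408
t=0.400000, w=-0.365408:
  k1 = f(0.400000, -0.365408) = 0.070158
  k2 = f(0.600000, -0.351376) = 0.101196
  w ← -0.365408 + 0.4·0.101196 = -0.324929
t=0.800000, w=-0.324929:
  k1 = f(0.800000, -0.324929) = 0.124773
  k2 = f(1.000000, -0.299975) = 0.143988
  w ← -0.324929 + 0.4·0.143988 = -0.267334
w(1.2) ≈ -0.2673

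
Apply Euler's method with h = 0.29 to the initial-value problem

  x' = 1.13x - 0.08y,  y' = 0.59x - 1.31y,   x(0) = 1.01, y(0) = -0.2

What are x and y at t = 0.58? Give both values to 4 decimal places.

Euler on (x,y): x_{n+1} = x_n + h·x', y_{n+1} = y_n + h·y'.
0.000000: (1.010000, -0.200000); f=(1.157300, 0.857900) → (1.345617, 0.048791)
0.290000: (1.345617, 0.048791); f=(1.516644, 0.729998) → (1.785444, 0.260490)
(x(0.58), y(0.58)) ≈ (1.7854, 0.2605)

1.7854, 0.2605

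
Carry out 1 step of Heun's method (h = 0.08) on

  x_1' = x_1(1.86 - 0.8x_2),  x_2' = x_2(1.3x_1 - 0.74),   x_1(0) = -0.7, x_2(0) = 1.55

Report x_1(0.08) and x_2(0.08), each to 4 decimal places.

-0.7404, 1.3565

Heun on (x_1,x_2): k1 = f(t_n, state_n); k2 = f(t_n + h, state_n + h·k1); state_{n+1} = state_n + (h/2)·(k1 + k2).
0.000000: (-0.700000, 1.550000)
  k1 = (-0.434000, -2.557500)
  predictor → (-0.734720, 1.345400)
  k2 = (-0.575785, -2.280636)
  → (-0.740391, 1.356475)
(x_1(0.08), x_2(0.08)) ≈ (-0.7404, 1.3565)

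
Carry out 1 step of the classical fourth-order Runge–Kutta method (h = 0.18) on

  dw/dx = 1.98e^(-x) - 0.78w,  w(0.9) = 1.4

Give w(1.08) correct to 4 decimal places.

RK4: k1 = f(x_n, w_n); k2 = f(x_n + h/2, w_n + (h/2)·k1); k3 = f(x_n + h/2, w_n + (h/2)·k2); k4 = f(x_n + h, w_n + h·k3); w_{n+1} = w_n + (h/6)·(k1 + 2k2 + 2k3 + k4).
x=0.900000, w=1.400000:
  k1 = f(0.900000, 1.400000) = -0.286992
  k2 = f(0.990000, 1.374171) = -0.336131
  k3 = f(0.990000, 1.369748) = -0.332682
  k4 = f(1.080000, 1.340117) = -0.372892
  w ← 1.400000 + (0.18/6)·(k1 + 2k2 + 2k3 + k4) = 1.340075
w(1.08) ≈ 1.3401

1.3401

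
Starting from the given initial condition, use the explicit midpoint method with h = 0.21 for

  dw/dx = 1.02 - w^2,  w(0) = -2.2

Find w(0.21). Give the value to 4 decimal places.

Midpoint: k1 = f(x_n, w_n); k2 = f(x_n + h/2, w_n + (h/2)·k1); w_{n+1} = w_n + h·k2.
x=0.000000, w=-2.200000:
  k1 = f(0.000000, -2.200000) = -3.820000
  k2 = f(0.105000, -2.601100) = -5.745721
  w ← -2.200000 + 0.21·(-5.745721) = -3.406601
w(0.21) ≈ -3.4066

-3.4066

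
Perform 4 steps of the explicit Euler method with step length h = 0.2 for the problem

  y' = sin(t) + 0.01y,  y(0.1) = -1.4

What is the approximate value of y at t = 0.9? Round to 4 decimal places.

Euler: y_{n+1} = y_n + h·f(t_n, y_n).
t=0.100000, y=-1.400000: f=0.085833 → y ← -1.400000 + 0.2·0.085833 = -1.382833
t=0.300000, y=-1.382833: f=0.281692 → y ← -1.382833 + 0.2·0.281692 = -1.326495
t=0.500000, y=-1.326495: f=0.466161 → y ← -1.326495 + 0.2·0.466161 = -1.233263
t=0.700000, y=-1.233263: f=0.631885 → y ← -1.233263 + 0.2·0.631885 = -1.106886
y(0.9) ≈ -1.1069

-1.1069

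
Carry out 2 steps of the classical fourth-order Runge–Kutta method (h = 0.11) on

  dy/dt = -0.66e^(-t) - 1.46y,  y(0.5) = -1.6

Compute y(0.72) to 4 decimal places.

-1.2277

RK4: k1 = f(t_n, y_n); k2 = f(t_n + h/2, y_n + (h/2)·k1); k3 = f(t_n + h/2, y_n + (h/2)·k2); k4 = f(t_n + h, y_n + h·k3); y_{n+1} = y_n + (h/6)·(k1 + 2k2 + 2k3 + k4).
t=0.500000, y=-1.600000:
  k1 = f(0.500000, -1.600000) = 1.935690
  k2 = f(0.555000, -1.493537) = 1.801676
  k3 = f(0.555000, -1.500908) = 1.812438
  k4 = f(0.610000, -1.400632) = 1.686311
  y ← -1.600000 + (0.11/6)·(k1 + 2k2 + 2k3 + k4) = -1.401079
t=0.610000, y=-1.401079:
  k1 = f(0.610000, -1.401079) = 1.686964
  k2 = f(0.665000, -1.308296) = 1.570692
  k3 = f(0.665000, -1.314691) = 1.580028
  k4 = f(0.720000, -1.227276) = 1.470566
  y ← -1.401079 + (0.11/6)·(k1 + 2k2 + 2k3 + k4) = -1.227665
y(0.72) ≈ -1.2277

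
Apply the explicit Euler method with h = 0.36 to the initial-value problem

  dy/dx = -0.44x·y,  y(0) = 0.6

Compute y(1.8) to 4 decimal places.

Euler: y_{n+1} = y_n + h·f(x_n, y_n).
x=0.000000, y=0.600000: f=0.000000 → y ← 0.600000 + 0.36·0.000000 = 0.600000
x=0.360000, y=0.600000: f=-0.095040 → y ← 0.600000 + 0.36·(-0.095040) = 0.565786
x=0.720000, y=0.565786: f=-0.179241 → y ← 0.565786 + 0.36·(-0.179241) = 0.501259
x=1.080000, y=0.501259: f=-0.238198 → y ← 0.501259 + 0.36·(-0.238198) = 0.415508
x=1.440000, y=0.415508: f=-0.263266 → y ← 0.415508 + 0.36·(-0.263266) = 0.320732
y(1.8) ≈ 0.3207

0.3207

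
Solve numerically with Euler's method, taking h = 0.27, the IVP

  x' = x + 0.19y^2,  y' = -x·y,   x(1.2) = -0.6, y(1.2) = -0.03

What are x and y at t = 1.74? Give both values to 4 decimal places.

-0.9676, -0.0420

Euler on (x,y): x_{n+1} = x_n + h·x', y_{n+1} = y_n + h·y'.
1.200000: (-0.600000, -0.030000); f=(-0.599829, -0.018000) → (-0.761954, -0.034860)
1.470000: (-0.761954, -0.034860); f=(-0.761723, -0.026562) → (-0.967619, -0.042032)
(x(1.74), y(1.74)) ≈ (-0.9676, -0.0420)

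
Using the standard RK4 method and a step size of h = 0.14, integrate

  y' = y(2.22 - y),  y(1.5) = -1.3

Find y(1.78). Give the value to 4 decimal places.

-4.8627

RK4: k1 = f(t_n, y_n); k2 = f(t_n + h/2, y_n + (h/2)·k1); k3 = f(t_n + h/2, y_n + (h/2)·k2); k4 = f(t_n + h, y_n + h·k3); y_{n+1} = y_n + (h/6)·(k1 + 2k2 + 2k3 + k4).
t=1.500000, y=-1.300000:
  k1 = f(1.500000, -1.300000) = -4.576000
  k2 = f(1.570000, -1.620320) = -6.222547
  k3 = f(1.570000, -1.735578) = -6.865216
  k4 = f(1.640000, -2.261130) = -10.132419
  y ← -1.300000 + (0.14/6)·(k1 + 2k2 + 2k3 + k4) = -2.253959
t=1.640000, y=-2.253959:
  k1 = f(1.640000, -2.253959) = -10.084118
  k2 = f(1.710000, -2.959847) = -15.331555
  k3 = f(1.710000, -3.327168) = -18.456356
  k4 = f(1.780000, -4.837849) = -34.144802
  y ← -2.253959 + (0.14/6)·(k1 + 2k2 + 2k3 + k4) = -4.862736
y(1.78) ≈ -4.8627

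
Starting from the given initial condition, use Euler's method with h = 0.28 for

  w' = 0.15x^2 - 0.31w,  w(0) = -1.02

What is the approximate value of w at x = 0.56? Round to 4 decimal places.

-0.8473

Euler: w_{n+1} = w_n + h·f(x_n, w_n).
x=0.000000, w=-1.020000: f=0.316200 → w ← -1.020000 + 0.28·0.316200 = -0.931464
x=0.280000, w=-0.931464: f=0.300514 → w ← -0.931464 + 0.28·0.300514 = -0.847320
w(0.56) ≈ -0.8473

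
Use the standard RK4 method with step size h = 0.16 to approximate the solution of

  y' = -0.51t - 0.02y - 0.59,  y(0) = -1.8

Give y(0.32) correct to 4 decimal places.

-2.0028

RK4: k1 = f(t_n, y_n); k2 = f(t_n + h/2, y_n + (h/2)·k1); k3 = f(t_n + h/2, y_n + (h/2)·k2); k4 = f(t_n + h, y_n + h·k3); y_{n+1} = y_n + (h/6)·(k1 + 2k2 + 2k3 + k4).
t=0.000000, y=-1.800000:
  k1 = f(0.000000, -1.800000) = -0.554000
  k2 = f(0.080000, -1.844320) = -0.593914
  k3 = f(0.080000, -1.847513) = -0.593850
  k4 = f(0.160000, -1.895016) = -0.633700
  y ← -1.800000 + (0.16/6)·(k1 + 2k2 + 2k3 + k4) = -1.895019
t=0.160000, y=-1.895019:
  k1 = f(0.160000, -1.895019) = -0.633700
  k2 = f(0.240000, -1.945715) = -0.673486
  k3 = f(0.240000, -1.948898) = -0.673422
  k4 = f(0.320000, -2.002767) = -0.713145
  y ← -1.895019 + (0.16/6)·(k1 + 2k2 + 2k3 + k4) = -2.002770
y(0.32) ≈ -2.0028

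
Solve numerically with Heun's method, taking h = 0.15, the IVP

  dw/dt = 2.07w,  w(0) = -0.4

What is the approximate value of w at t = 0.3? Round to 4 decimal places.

-0.7384

Heun: k1 = f(t_n, w_n); k2 = f(t_n + h, w_n + h·k1); w_{n+1} = w_n + (h/2)·(k1 + k2).
t=0.000000, w=-0.400000:
  k1 = f(0.000000, -0.400000) = -0.828000
  k2 = f(0.150000, -0.524200) = -1.085094
  w ← -0.400000 + (0.15/2)·(-0.828000 + (-1.085094)) = -0.543482
t=0.150000, w=-0.543482:
  k1 = f(0.150000, -0.543482) = -1.125008
  k2 = f(0.300000, -0.712233) = -1.474323
  w ← -0.543482 + (0.15/2)·(-1.125008 + (-1.474323)) = -0.738432
w(0.3) ≈ -0.7384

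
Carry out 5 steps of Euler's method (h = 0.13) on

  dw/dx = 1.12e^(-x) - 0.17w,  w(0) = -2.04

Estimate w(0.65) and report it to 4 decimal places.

Euler: w_{n+1} = w_n + h·f(x_n, w_n).
x=0.000000, w=-2.040000: f=1.466800 → w ← -2.040000 + 0.13·1.466800 = -1.849316
x=0.130000, w=-1.849316: f=1.297851 → w ← -1.849316 + 0.13·1.297851 = -1.680595
x=0.260000, w=-1.680595: f=1.149279 → w ← -1.680595 + 0.13·1.149279 = -1.531189
x=0.390000, w=-1.531189: f=1.018606 → w ← -1.531189 + 0.13·1.018606 = -1.398770
x=0.520000, w=-1.398770: f=0.903654 → w ← -1.398770 + 0.13·0.903654 = -1.281295
w(0.65) ≈ -1.2813

-1.2813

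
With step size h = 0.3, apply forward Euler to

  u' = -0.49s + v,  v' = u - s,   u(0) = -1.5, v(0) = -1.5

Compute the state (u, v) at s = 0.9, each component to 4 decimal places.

Euler on (u,v): u_{n+1} = u_n + h·u', v_{n+1} = v_n + h·v'.
0.000000: (-1.500000, -1.500000); f=(-1.500000, -1.500000) → (-1.950000, -1.950000)
0.300000: (-1.950000, -1.950000); f=(-2.097000, -2.250000) → (-2.579100, -2.625000)
0.600000: (-2.579100, -2.625000); f=(-2.919000, -3.179100) → (-3.454800, -3.578730)
(u(0.9), v(0.9)) ≈ (-3.4548, -3.5787)

-3.4548, -3.5787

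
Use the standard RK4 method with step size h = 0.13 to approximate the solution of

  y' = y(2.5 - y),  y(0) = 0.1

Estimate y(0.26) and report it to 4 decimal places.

0.1848

RK4: k1 = f(x_n, y_n); k2 = f(x_n + h/2, y_n + (h/2)·k1); k3 = f(x_n + h/2, y_n + (h/2)·k2); k4 = f(x_n + h, y_n + h·k3); y_{n+1} = y_n + (h/6)·(k1 + 2k2 + 2k3 + k4).
x=0.000000, y=0.100000:
  k1 = f(0.000000, 0.100000) = 0.240000
  k2 = f(0.065000, 0.115600) = 0.275637
  k3 = f(0.065000, 0.117916) = 0.280887
  k4 = f(0.130000, 0.136515) = 0.322652
  y ← 0.100000 + (0.13/6)·(k1 + 2k2 + 2k3 + k4) = 0.136307
x=0.130000, y=0.136307:
  k1 = f(0.130000, 0.136307) = 0.322187
  k2 = f(0.195000, 0.157249) = 0.368395
  k3 = f(0.195000, 0.160252) = 0.374950
  k4 = f(0.260000, 0.185050) = 0.428382
  y ← 0.136307 + (0.13/6)·(k1 + 2k2 + 2k3 + k4) = 0.184781
y(0.26) ≈ 0.1848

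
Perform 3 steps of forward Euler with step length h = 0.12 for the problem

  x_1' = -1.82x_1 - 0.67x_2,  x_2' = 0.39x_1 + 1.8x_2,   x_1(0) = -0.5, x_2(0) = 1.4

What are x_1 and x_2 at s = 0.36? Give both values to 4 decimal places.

-0.5753, 2.4293

Euler on (x_1,x_2): x_1_{n+1} = x_1_n + h·x_1', x_2_{n+1} = x_2_n + h·x_2'.
0.000000: (-0.500000, 1.400000); f=(-0.028000, 2.325000) → (-0.503360, 1.679000)
0.120000: (-0.503360, 1.679000); f=(-0.208815, 2.825890) → (-0.528418, 2.018107)
0.240000: (-0.528418, 2.018107); f=(-0.390411, 3.426509) → (-0.575267, 2.429288)
(x_1(0.36), x_2(0.36)) ≈ (-0.5753, 2.4293)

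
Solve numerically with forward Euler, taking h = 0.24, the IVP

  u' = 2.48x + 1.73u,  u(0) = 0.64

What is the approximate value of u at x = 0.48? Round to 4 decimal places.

Euler: u_{n+1} = u_n + h·f(x_n, u_n).
x=0.000000, u=0.640000: f=1.107200 → u ← 0.640000 + 0.24·1.107200 = 0.905728
x=0.240000, u=0.905728: f=2.162109 → u ← 0.905728 + 0.24·2.162109 = 1.424634
u(0.48) ≈ 1.4246

1.4246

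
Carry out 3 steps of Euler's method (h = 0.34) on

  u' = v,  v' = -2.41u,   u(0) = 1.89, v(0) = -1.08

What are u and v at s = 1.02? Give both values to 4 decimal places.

-0.6889, -4.3919

Euler on (u,v): u_{n+1} = u_n + h·u', v_{n+1} = v_n + h·v'.
0.000000: (1.890000, -1.080000); f=(-1.080000, -4.554900) → (1.522800, -2.628666)
0.340000: (1.522800, -2.628666); f=(-2.628666, -3.669948) → (0.629054, -3.876448)
0.680000: (0.629054, -3.876448); f=(-3.876448, -1.516019) → (-0.688939, -4.391895)
(u(1.02), v(1.02)) ≈ (-0.6889, -4.3919)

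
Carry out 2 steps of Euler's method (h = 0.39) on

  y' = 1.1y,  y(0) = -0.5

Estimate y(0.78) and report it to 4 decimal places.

Euler: y_{n+1} = y_n + h·f(x_n, y_n).
x=0.000000, y=-0.500000: f=-0.550000 → y ← -0.500000 + 0.39·(-0.550000) = -0.714500
x=0.390000, y=-0.714500: f=-0.785950 → y ← -0.714500 + 0.39·(-0.785950) = -1.021021
y(0.78) ≈ -1.0210

-1.0210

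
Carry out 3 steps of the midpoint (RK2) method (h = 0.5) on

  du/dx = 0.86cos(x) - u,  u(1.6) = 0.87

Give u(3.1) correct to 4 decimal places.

-0.3073

Midpoint: k1 = f(x_n, u_n); k2 = f(x_n + h/2, u_n + (h/2)·k1); u_{n+1} = u_n + h·k2.
x=1.600000, u=0.870000:
  k1 = f(1.600000, 0.870000) = -0.895112
  k2 = f(1.850000, 0.646222) = -0.883230
  u ← 0.870000 + 0.5·(-0.883230) = 0.428385
x=2.100000, u=0.428385:
  k1 = f(2.100000, 0.428385) = -0.862553
  k2 = f(2.350000, 0.212747) = -0.817080
  u ← 0.428385 + 0.5·(-0.817080) = 0.019845
x=2.600000, u=0.019845:
  k1 = f(2.600000, 0.019845) = -0.756769
  k2 = f(2.850000, -0.169347) = -0.654350
  u ← 0.019845 + 0.5·(-0.654350) = -0.307330
u(3.1) ≈ -0.3073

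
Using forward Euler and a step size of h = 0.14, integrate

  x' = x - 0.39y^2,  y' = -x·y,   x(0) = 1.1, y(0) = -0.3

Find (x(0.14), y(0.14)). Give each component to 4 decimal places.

Euler on (x,y): x_{n+1} = x_n + h·x', y_{n+1} = y_n + h·y'.
0.000000: (1.100000, -0.300000); f=(1.064900, 0.330000) → (1.249086, -0.253800)
(x(0.14), y(0.14)) ≈ (1.2491, -0.2538)

1.2491, -0.2538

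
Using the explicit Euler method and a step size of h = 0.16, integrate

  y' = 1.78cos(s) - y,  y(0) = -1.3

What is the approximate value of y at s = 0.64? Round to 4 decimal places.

Euler: y_{n+1} = y_n + h·f(s_n, y_n).
s=0.000000, y=-1.300000: f=3.080000 → y ← -1.300000 + 0.16·3.080000 = -0.807200
s=0.160000, y=-0.807200: f=2.564465 → y ← -0.807200 + 0.16·2.564465 = -0.396886
s=0.320000, y=-0.396886: f=2.086525 → y ← -0.396886 + 0.16·2.086525 = -0.063042
s=0.480000, y=-0.063042: f=1.641893 → y ← -0.063042 + 0.16·1.641893 = 0.199661
y(0.64) ≈ 0.1997

0.1997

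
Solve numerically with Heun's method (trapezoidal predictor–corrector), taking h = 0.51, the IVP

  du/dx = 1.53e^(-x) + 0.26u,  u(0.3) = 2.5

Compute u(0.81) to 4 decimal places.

Heun: k1 = f(x_n, u_n); k2 = f(x_n + h, u_n + h·k1); u_{n+1} = u_n + (h/2)·(k1 + k2).
x=0.300000, u=2.500000:
  k1 = f(0.300000, 2.500000) = 1.783452
  k2 = f(0.810000, 3.409560) = 1.567119
  u ← 2.500000 + (0.51/2)·(1.783452 + 1.567119) = 3.354395
u(0.81) ≈ 3.3544

3.3544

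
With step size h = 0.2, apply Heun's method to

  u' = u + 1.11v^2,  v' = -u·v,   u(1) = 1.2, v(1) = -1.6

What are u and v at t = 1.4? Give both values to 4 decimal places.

2.6380, -0.7467

Heun on (u,v): k1 = f(t_n, state_n); k2 = f(t_n + h, state_n + h·k1); state_{n+1} = state_n + (h/2)·(k1 + k2).
1.000000: (1.200000, -1.600000)
  k1 = (4.041600, 1.920000)
  predictor → (2.008320, -1.216000)
  k2 = (3.649628, 2.442117)
  → (1.969123, -1.163788)
1.200000: (1.969123, -1.163788)
  k1 = (3.472510, 2.291642)
  predictor → (2.663625, -0.705460)
  k2 = (3.216043, 1.879080)
  → (2.637978, -0.746716)
(u(1.4), v(1.4)) ≈ (2.6380, -0.7467)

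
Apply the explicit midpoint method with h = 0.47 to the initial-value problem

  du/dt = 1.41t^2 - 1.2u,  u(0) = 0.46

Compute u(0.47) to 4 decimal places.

Midpoint: k1 = f(t_n, u_n); k2 = f(t_n + h/2, u_n + (h/2)·k1); u_{n+1} = u_n + h·k2.
t=0.000000, u=0.460000:
  k1 = f(0.000000, 0.460000) = -0.552000
  k2 = f(0.235000, 0.330280) = -0.318469
  u ← 0.460000 + 0.47·(-0.318469) = 0.310320
u(0.47) ≈ 0.3103

0.3103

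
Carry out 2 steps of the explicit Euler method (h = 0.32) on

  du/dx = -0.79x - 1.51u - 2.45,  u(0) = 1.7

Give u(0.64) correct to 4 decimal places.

Euler: u_{n+1} = u_n + h·f(x_n, u_n).
x=0.000000, u=1.700000: f=-5.017000 → u ← 1.700000 + 0.32·(-5.017000) = 0.094560
x=0.320000, u=0.094560: f=-2.845586 → u ← 0.094560 + 0.32·(-2.845586) = -0.816027
u(0.64) ≈ -0.8160

-0.8160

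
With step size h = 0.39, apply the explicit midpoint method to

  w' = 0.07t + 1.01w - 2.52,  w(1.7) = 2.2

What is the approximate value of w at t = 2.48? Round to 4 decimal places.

Midpoint: k1 = f(t_n, w_n); k2 = f(t_n + h/2, w_n + (h/2)·k1); w_{n+1} = w_n + h·k2.
t=1.700000, w=2.200000:
  k1 = f(1.700000, 2.200000) = -0.179000
  k2 = f(1.895000, 2.165095) = -0.200604
  w ← 2.200000 + 0.39·(-0.200604) = 2.121764
t=2.090000, w=2.121764:
  k1 = f(2.090000, 2.121764) = -0.230718
  k2 = f(2.285000, 2.076774) = -0.262508
  w ← 2.121764 + 0.39·(-0.262508) = 2.019386
w(2.48) ≈ 2.0194

2.0194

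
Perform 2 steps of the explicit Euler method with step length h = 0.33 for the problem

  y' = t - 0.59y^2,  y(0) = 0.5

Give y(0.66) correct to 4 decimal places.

Euler: y_{n+1} = y_n + h·f(t_n, y_n).
t=0.000000, y=0.500000: f=-0.147500 → y ← 0.500000 + 0.33·(-0.147500) = 0.451325
t=0.330000, y=0.451325: f=0.209820 → y ← 0.451325 + 0.33·0.209820 = 0.520566
y(0.66) ≈ 0.5206

0.5206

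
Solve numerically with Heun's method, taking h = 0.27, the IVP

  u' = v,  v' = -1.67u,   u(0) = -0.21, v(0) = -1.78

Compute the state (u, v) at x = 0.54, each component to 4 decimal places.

-1.0623, -1.1753

Heun on (u,v): k1 = f(x_n, state_n); k2 = f(x_n + h, state_n + h·k1); state_{n+1} = state_n + (h/2)·(k1 + k2).
0.000000: (-0.210000, -1.780000)
  k1 = (-1.780000, 0.350700)
  predictor → (-0.690600, -1.685311)
  k2 = (-1.685311, 1.153302)
  → (-0.677817, -1.576960)
0.270000: (-0.677817, -1.576960)
  k1 = (-1.576960, 1.131954)
  predictor → (-1.103596, -1.271332)
  k2 = (-1.271332, 1.843006)
  → (-1.062336, -1.175340)
(u(0.54), v(0.54)) ≈ (-1.0623, -1.1753)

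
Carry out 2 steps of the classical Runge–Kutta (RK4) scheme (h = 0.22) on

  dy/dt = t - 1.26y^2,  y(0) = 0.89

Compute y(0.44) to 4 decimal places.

RK4: k1 = f(t_n, y_n); k2 = f(t_n + h/2, y_n + (h/2)·k1); k3 = f(t_n + h/2, y_n + (h/2)·k2); k4 = f(t_n + h, y_n + h·k3); y_{n+1} = y_n + (h/6)·(k1 + 2k2 + 2k3 + k4).
t=0.000000, y=0.890000:
  k1 = f(0.000000, 0.890000) = -0.998046
  k2 = f(0.110000, 0.780215) = -0.657007
  k3 = f(0.110000, 0.817729) = -0.732538
  k4 = f(0.220000, 0.728842) = -0.449325
  y ← 0.890000 + (0.22/6)·(k1 + 2k2 + 2k3 + k4) = 0.735030
t=0.220000, y=0.735030:
  k1 = f(0.220000, 0.735030) = -0.460739
  k2 = f(0.330000, 0.684349) = -0.260099
  k3 = f(0.330000, 0.706419) = -0.298775
  k4 = f(0.440000, 0.669299) = -0.124432
  y ← 0.735030 + (0.22/6)·(k1 + 2k2 + 2k3 + k4) = 0.672589
y(0.44) ≈ 0.6726

0.6726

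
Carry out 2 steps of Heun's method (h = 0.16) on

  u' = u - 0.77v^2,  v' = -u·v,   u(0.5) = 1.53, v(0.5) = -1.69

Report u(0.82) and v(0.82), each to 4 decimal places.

1.5556, -1.0555

Heun on (u,v): k1 = f(x_n, state_n); k2 = f(x_n + h, state_n + h·k1); state_{n+1} = state_n + (h/2)·(k1 + k2).
0.500000: (1.530000, -1.690000)
  k1 = (-0.669197, 2.585700)
  predictor → (1.422928, -1.276288)
  k2 = (0.168667, 1.816067)
  → (1.489958, -1.337859)
0.660000: (1.489958, -1.337859)
  k1 = (0.111761, 1.993353)
  predictor → (1.507839, -1.018922)
  k2 = (0.708423, 1.536371)
  → (1.555572, -1.055481)
(u(0.82), v(0.82)) ≈ (1.5556, -1.0555)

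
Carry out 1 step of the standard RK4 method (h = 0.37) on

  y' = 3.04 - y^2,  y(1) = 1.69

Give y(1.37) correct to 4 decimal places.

RK4: k1 = f(x_n, y_n); k2 = f(x_n + h/2, y_n + (h/2)·k1); k3 = f(x_n + h/2, y_n + (h/2)·k2); k4 = f(x_n + h, y_n + h·k3); y_{n+1} = y_n + (h/6)·(k1 + 2k2 + 2k3 + k4).
x=1.000000, y=1.690000:
  k1 = f(1.000000, 1.690000) = 0.183900
  k2 = f(1.185000, 1.724022) = 0.067750
  k3 = f(1.185000, 1.702534) = 0.141379
  k4 = f(1.370000, 1.742310) = 0.004355
  y ← 1.690000 + (0.37/6)·(k1 + 2k2 + 2k3 + k4) = 1.727402
y(1.37) ≈ 1.7274

1.7274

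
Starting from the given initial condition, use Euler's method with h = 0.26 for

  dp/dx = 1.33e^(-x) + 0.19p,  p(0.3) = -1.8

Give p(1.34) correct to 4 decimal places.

-1.3921

Euler: p_{n+1} = p_n + h·f(x_n, p_n).
x=0.300000, p=-1.800000: f=0.643288 → p ← -1.800000 + 0.26·0.643288 = -1.632745
x=0.560000, p=-1.632745: f=0.449486 → p ← -1.632745 + 0.26·0.449486 = -1.515879
x=0.820000, p=-1.515879: f=0.297757 → p ← -1.515879 + 0.26·0.297757 = -1.438462
x=1.080000, p=-1.438462: f=0.178354 → p ← -1.438462 + 0.26·0.178354 = -1.392090
p(1.34) ≈ -1.3921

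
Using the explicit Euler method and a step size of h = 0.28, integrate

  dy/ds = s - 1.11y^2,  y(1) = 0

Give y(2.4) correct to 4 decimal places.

Euler: y_{n+1} = y_n + h·f(s_n, y_n).
s=1.000000, y=0.000000: f=1.000000 → y ← 0.000000 + 0.28·1.000000 = 0.280000
s=1.280000, y=0.280000: f=1.192976 → y ← 0.280000 + 0.28·1.192976 = 0.614033
s=1.560000, y=0.614033: f=1.141489 → y ← 0.614033 + 0.28·1.141489 = 0.933650
s=1.840000, y=0.933650: f=0.872410 → y ← 0.933650 + 0.28·0.872410 = 1.177925
s=2.120000, y=1.177925: f=0.579867 → y ← 1.177925 + 0.28·0.579867 = 1.340288
y(2.4) ≈ 1.3403

1.3403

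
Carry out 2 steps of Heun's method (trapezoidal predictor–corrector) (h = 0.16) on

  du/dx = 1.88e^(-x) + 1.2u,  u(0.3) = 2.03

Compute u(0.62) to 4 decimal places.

3.4440

Heun: k1 = f(x_n, u_n); k2 = f(x_n + h, u_n + h·k1); u_{n+1} = u_n + (h/2)·(k1 + k2).
x=0.300000, u=2.030000:
  k1 = f(0.300000, 2.030000) = 3.828738
  k2 = f(0.460000, 2.642598) = 4.357931
  u ← 2.030000 + (0.16/2)·(3.828738 + 4.357931) = 2.684934
x=0.460000, u=2.684934:
  k1 = f(0.460000, 2.684934) = 4.408734
  k2 = f(0.620000, 3.390331) = 5.079733
  u ← 2.684934 + (0.16/2)·(4.408734 + 5.079733) = 3.444011
u(0.62) ≈ 3.4440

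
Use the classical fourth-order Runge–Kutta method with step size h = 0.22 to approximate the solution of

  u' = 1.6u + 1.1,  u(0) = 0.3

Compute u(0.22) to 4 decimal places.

RK4: k1 = f(x_n, u_n); k2 = f(x_n + h/2, u_n + (h/2)·k1); k3 = f(x_n + h/2, u_n + (h/2)·k2); k4 = f(x_n + h, u_n + h·k3); u_{n+1} = u_n + (h/6)·(k1 + 2k2 + 2k3 + k4).
x=0.000000, u=0.300000:
  k1 = f(0.000000, 0.300000) = 1.580000
  k2 = f(0.110000, 0.473800) = 1.858080
  k3 = f(0.110000, 0.504389) = 1.907022
  k4 = f(0.220000, 0.719545) = 2.251272
  u ← 0.300000 + (0.22/6)·(k1 + 2k2 + 2k3 + k4) = 0.716587
u(0.22) ≈ 0.7166

0.7166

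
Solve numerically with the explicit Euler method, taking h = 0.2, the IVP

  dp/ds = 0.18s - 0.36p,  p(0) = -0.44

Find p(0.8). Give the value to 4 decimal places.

-0.2852

Euler: p_{n+1} = p_n + h·f(s_n, p_n).
s=0.000000, p=-0.440000: f=0.158400 → p ← -0.440000 + 0.2·0.158400 = -0.408320
s=0.200000, p=-0.408320: f=0.182995 → p ← -0.408320 + 0.2·0.182995 = -0.371721
s=0.400000, p=-0.371721: f=0.205820 → p ← -0.371721 + 0.2·0.205820 = -0.330557
s=0.600000, p=-0.330557: f=0.227001 → p ← -0.330557 + 0.2·0.227001 = -0.285157
p(0.8) ≈ -0.2852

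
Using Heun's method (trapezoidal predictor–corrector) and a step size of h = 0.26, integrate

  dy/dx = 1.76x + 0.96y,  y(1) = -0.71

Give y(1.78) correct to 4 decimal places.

Heun: k1 = f(x_n, y_n); k2 = f(x_n + h, y_n + h·k1); y_{n+1} = y_n + (h/2)·(k1 + k2).
x=1.000000, y=-0.710000:
  k1 = f(1.000000, -0.710000) = 1.078400
  k2 = f(1.260000, -0.429616) = 1.805169
  y ← -0.710000 + (0.26/2)·(1.078400 + 1.805169) = -0.335136
x=1.260000, y=-0.335136:
  k1 = f(1.260000, -0.335136) = 1.895869
  k2 = f(1.520000, 0.157790) = 2.826678
  y ← -0.335136 + (0.26/2)·(1.895869 + 2.826678) = 0.278795
x=1.520000, y=0.278795:
  k1 = f(1.520000, 0.278795) = 2.942843
  k2 = f(1.780000, 1.043934) = 4.134977
  y ← 0.278795 + (0.26/2)·(2.942843 + 4.134977) = 1.198912
y(1.78) ≈ 1.1989

1.1989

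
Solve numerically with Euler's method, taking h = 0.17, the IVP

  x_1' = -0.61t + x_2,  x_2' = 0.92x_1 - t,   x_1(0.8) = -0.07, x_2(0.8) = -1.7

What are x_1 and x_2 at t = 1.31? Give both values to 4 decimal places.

-1.3285, -2.4087

Euler on (x_1,x_2): x_1_{n+1} = x_1_n + h·x_1', x_2_{n+1} = x_2_n + h·x_2'.
0.800000: (-0.070000, -1.700000); f=(-2.188000, -0.864400) → (-0.441960, -1.846948)
0.970000: (-0.441960, -1.846948); f=(-2.438648, -1.376603) → (-0.856530, -2.080971)
1.140000: (-0.856530, -2.080971); f=(-2.776371, -1.928008) → (-1.328513, -2.408732)
(x_1(1.31), x_2(1.31)) ≈ (-1.3285, -2.4087)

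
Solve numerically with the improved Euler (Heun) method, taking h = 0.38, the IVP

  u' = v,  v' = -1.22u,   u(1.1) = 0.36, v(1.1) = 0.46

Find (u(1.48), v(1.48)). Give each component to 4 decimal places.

0.5031, 0.2526

Heun on (u,v): k1 = f(t_n, state_n); k2 = f(t_n + h, state_n + h·k1); state_{n+1} = state_n + (h/2)·(k1 + k2).
1.100000: (0.360000, 0.460000)
  k1 = (0.460000, -0.439200)
  predictor → (0.534800, 0.293104)
  k2 = (0.293104, -0.652456)
  → (0.503090, 0.252585)
(u(1.48), v(1.48)) ≈ (0.5031, 0.2526)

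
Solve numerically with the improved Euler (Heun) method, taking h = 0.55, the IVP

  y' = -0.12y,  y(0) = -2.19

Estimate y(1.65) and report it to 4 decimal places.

-1.7969

Heun: k1 = f(s_n, y_n); k2 = f(s_n + h, y_n + h·k1); y_{n+1} = y_n + (h/2)·(k1 + k2).
s=0.000000, y=-2.190000:
  k1 = f(0.000000, -2.190000) = 0.262800
  k2 = f(0.550000, -2.045460) = 0.245455
  y ← -2.190000 + (0.55/2)·(0.262800 + 0.245455) = -2.050230
s=0.550000, y=-2.050230:
  k1 = f(0.550000, -2.050230) = 0.246028
  k2 = f(1.100000, -1.914915) = 0.229790
  y ← -2.050230 + (0.55/2)·(0.246028 + 0.229790) = -1.919380
s=1.100000, y=-1.919380:
  k1 = f(1.100000, -1.919380) = 0.230326
  k2 = f(1.650000, -1.792701) = 0.215124
  y ← -1.919380 + (0.55/2)·(0.230326 + 0.215124) = -1.796881
y(1.65) ≈ -1.7969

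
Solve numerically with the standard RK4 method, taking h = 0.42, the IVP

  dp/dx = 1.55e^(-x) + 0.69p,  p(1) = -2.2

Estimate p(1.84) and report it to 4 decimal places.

RK4: k1 = f(x_n, p_n); k2 = f(x_n + h/2, p_n + (h/2)·k1); k3 = f(x_n + h/2, p_n + (h/2)·k2); k4 = f(x_n + h, p_n + h·k3); p_{n+1} = p_n + (h/6)·(k1 + 2k2 + 2k3 + k4).
x=1.000000, p=-2.200000:
  k1 = f(1.000000, -2.200000) = -0.947787
  k2 = f(1.210000, -2.399035) = -1.193129
  k3 = f(1.210000, -2.450557) = -1.228679
  k4 = f(1.420000, -2.716045) = -1.499414
  p ← -2.200000 + (0.42/6)·(k1 + 2k2 + 2k3 + k4) = -2.710357
x=1.420000, p=-2.710357:
  k1 = f(1.420000, -2.710357) = -1.495490
  k2 = f(1.630000, -3.024410) = -1.783152
  k3 = f(1.630000, -3.084819) = -1.824834
  k4 = f(1.840000, -3.476787) = -2.152816
  p ← -2.710357 + (0.42/6)·(k1 + 2k2 + 2k3 + k4) = -3.470857
p(1.84) ≈ -3.4709

-3.4709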